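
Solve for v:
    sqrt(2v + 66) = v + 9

v = -1

Square both sides: 2v + 66 = (v + 9)^2.
Expand and rearrange: v^2 + 16v + 15 = 0.
Solving gives v = -1 or v = -15.
Check each candidate in the original equation:
  v = -1: sqrt(64) = 8, while v + 9 = 8 — valid.
  v = -15: sqrt(36) = 6, while v + 9 = -6 — extraneous.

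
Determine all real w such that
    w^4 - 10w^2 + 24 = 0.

w = -2.4495 or w = -2 or w = 2 or w = 2.4495

Let u = w^2. The equation becomes u^2 - 10u + 24 = 0.
Factor: (u - 4)(u - 6) = 0, so u = 4 or u = 6.
w^2 = 4 gives w = +/-2.
w^2 = 6 gives w = +/-sqrt(6) ~= +/-2.4495.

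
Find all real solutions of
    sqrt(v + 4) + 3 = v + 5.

Isolate the radical: sqrt(v + 4) = v + 2.
Square both sides: v + 4 = (v + 2)^2.
Expand and rearrange: v^2 + 3v = 0.
Solving gives v = 0 or v = -3.
Check each candidate in the original equation:
  v = 0: sqrt(4) = 2, while v + 2 = 2 — valid.
  v = -3: sqrt(1) = 1, while v + 2 = -1 — extraneous.

v = 0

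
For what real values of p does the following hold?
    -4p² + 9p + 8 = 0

p = -0.6821 or p = 2.9321

Discriminant: (9)² − 4·(-4)·8 = 209.
Quadratic formula: p = (-9 ± √209) / (-8).
So p = 9/8 - √(209)/8 ≈ -0.6821 or p = 9/8 + √(209)/8 ≈ 2.9321.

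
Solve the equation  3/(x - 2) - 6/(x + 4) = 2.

Multiply both sides by (x - 2)(x + 4):
3(x + 4) - 6(x - 2) = 2(x - 2)(x + 4).
Expand and collect terms: 2x^2 + 7x - 40 = 0.
By the quadratic formula, x = (-7 +/- sqrt(369)) / 4, so x ~= 3.0523 or x ~= -6.5523.
Neither value makes a denominator zero (x != 2, x != -4), so both are valid.

x = -6.5523 or x = 3.0523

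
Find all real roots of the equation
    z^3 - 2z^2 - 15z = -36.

z = -4 or z = 3

Rearrange: z^3 - 2z^2 - 15z + 36 = 0.
Possible rational roots are divisors of 36. Testing z = -4 gives 0, so (z + 4) is a factor.
Divide: z^3 - 2z^2 - 15z + 36 = (z + 4)(z^2 - 6z + 9).
The quadratic has the repeated root z = 3.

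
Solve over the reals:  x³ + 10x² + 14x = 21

x = -7.8875 or x = -3 or x = 0.8875

Rearrange: x³ + 10x² + 14x - 21 = 0.
Possible rational roots are divisors of -21. Testing x = -3 gives 0, so (x + 3) is a factor.
Divide: x³ + 10x² + 14x - 21 = (x + 3)(x² + 7x - 7).
Apply the quadratic formula to x² + 7x - 7 = 0: x = (-7 ± √77)/2, i.e. x ≈ 0.8875 or x ≈ -7.8875.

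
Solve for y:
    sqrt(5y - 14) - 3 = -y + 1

Isolate the radical: sqrt(5y - 14) = -y + 4.
Square both sides: 5y - 14 = (-y + 4)^2.
Expand and rearrange: y^2 - 13y + 30 = 0.
Solving gives y = 10 or y = 3.
Check each candidate in the original equation:
  y = 10: sqrt(36) = 6, while -y + 4 = -6 — extraneous.
  y = 3: sqrt(1) = 1, while -y + 4 = 1 — valid.

y = 3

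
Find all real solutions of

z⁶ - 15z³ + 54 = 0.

z = 1.8171 or z = 2.0801

Let u = z³. The equation becomes u² - 15u + 54 = 0.
Factor: (u - 9)(u - 6) = 0, so u = 9 or u = 6.
z³ = 9 gives z = ∛(9) ≈ 2.0801.
z³ = 6 gives z = ∛(6) ≈ 1.8171.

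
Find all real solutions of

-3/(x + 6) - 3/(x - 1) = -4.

x = -5.3295 or x = 1.8295

Multiply both sides by (x + 6)(x - 1):
-3(x - 1) - 3(x + 6) = -4(x + 6)(x - 1).
Expand and collect terms: -4x² - 14x + 39 = 0.
By the quadratic formula, x = (14 ± √820) / -8, so x ≈ -5.3295 or x ≈ 1.8295.
Neither value makes a denominator zero (x ≠ -6, x ≠ 1), so both are valid.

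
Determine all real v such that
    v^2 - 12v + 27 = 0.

v = 3 or v = 9

Factor: (v - 3)(v - 9) = 0.
So v = 3 or v = 9.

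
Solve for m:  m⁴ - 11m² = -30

Let u = m². The equation becomes u² - 11u + 30 = 0.
Factor: (u - 5)(u - 6) = 0, so u = 5 or u = 6.
m² = 5 gives m = ±√(5) ≈ ±2.2361.
m² = 6 gives m = ±√(6) ≈ ±2.4495.

m = -2.4495 or m = -2.2361 or m = 2.2361 or m = 2.4495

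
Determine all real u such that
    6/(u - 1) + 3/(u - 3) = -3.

u = -1.5616 or u = 2.5616

Multiply both sides by (u - 1)(u - 3):
6(u - 3) + 3(u - 1) = -3(u - 1)(u - 3).
Expand and collect terms: -3u² + 3u + 12 = 0.
By the quadratic formula, u = (-3 ± √153) / -6, so u ≈ -1.5616 or u ≈ 2.5616.
Neither value makes a denominator zero (u ≠ 1, u ≠ 3), so both are valid.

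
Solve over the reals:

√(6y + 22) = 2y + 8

Square both sides: 6y + 22 = (2y + 8)².
Expand and rearrange: 4y² + 26y + 42 = 0.
Solving gives y = -3 or y = -3.5.
Check each candidate in the original equation:
  y = -3: √(4) = 2, while 2y + 8 = 2 — valid.
  y = -3.5: √(1) = 1, while 2y + 8 = 1 — valid.

y = -3.5 or y = -3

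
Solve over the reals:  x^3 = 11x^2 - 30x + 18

Rearrange: x^3 - 11x^2 + 30x - 18 = 0.
Possible rational roots are divisors of -18. Testing x = 3 gives 0, so (x - 3) is a factor.
Divide: x^3 - 11x^2 + 30x - 18 = (x - 3)(x^2 - 8x + 6).
Apply the quadratic formula to x^2 - 8x + 6 = 0: x = (8 +/- sqrt(40))/2, i.e. x ~= 7.1623 or x ~= 0.8377.

x = 0.8377 or x = 3 or x = 7.1623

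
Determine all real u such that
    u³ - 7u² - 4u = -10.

Rearrange: u³ - 7u² - 4u + 10 = 0.
Possible rational roots are divisors of 10. Testing u = 1 gives 0, so (u - 1) is a factor.
Divide: u³ - 7u² - 4u + 10 = (u - 1)(u² - 6u - 10).
Apply the quadratic formula to u² - 6u - 10 = 0: u = (6 ± √76)/2, i.e. u ≈ 7.3589 or u ≈ -1.3589.

u = -1.3589 or u = 1 or u = 7.3589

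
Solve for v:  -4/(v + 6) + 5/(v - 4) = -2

v = -2.8508 or v = 0.3508

Multiply both sides by (v + 6)(v - 4):
-4(v - 4) + 5(v + 6) = -2(v + 6)(v - 4).
Expand and collect terms: -2v^2 - 5v + 2 = 0.
By the quadratic formula, v = (5 +/- sqrt(41)) / -4, so v ~= -2.8508 or v ~= 0.3508.
Neither value makes a denominator zero (v != -6, v != 4), so both are valid.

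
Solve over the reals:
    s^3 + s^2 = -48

s = -4

Rearrange: s^3 + s^2 + 48 = 0.
Possible rational roots are divisors of 48. Testing s = -4 gives 0, so (s + 4) is a factor.
Divide: s^3 + s^2 + 48 = (s + 4)(s^2 - 3s + 12).
The quadratic s^2 - 3s + 12 has discriminant -39 < 0, so no further real roots.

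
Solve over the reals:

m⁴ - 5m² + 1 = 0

Let u = m². The equation becomes u² - 5u + 1 = 0.
By the quadratic formula, u = √(21)/2 + 5/2 or u = 5/2 - √(21)/2.
m² = √(21)/2 + 5/2 gives m = ±√(√(21)/2 + 5/2) ≈ ±2.1889.
m² = 5/2 - √(21)/2 gives m = ±√(5/2 - √(21)/2) ≈ ±0.4569.

m = -2.1889 or m = -0.4569 or m = 0.4569 or m = 2.1889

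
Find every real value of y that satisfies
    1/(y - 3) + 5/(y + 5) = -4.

y = -6.2846 or y = 2.7846

Multiply both sides by (y - 3)(y + 5):
(y + 5) + 5(y - 3) = -4(y - 3)(y + 5).
Expand and collect terms: -4y² - 14y + 70 = 0.
By the quadratic formula, y = (14 ± √1316) / -8, so y ≈ -6.2846 or y ≈ 2.7846.
Neither value makes a denominator zero (y ≠ 3, y ≠ -5), so both are valid.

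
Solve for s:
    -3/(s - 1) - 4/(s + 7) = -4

s = -6.0956 or s = 1.8456

Multiply both sides by (s - 1)(s + 7):
-3(s + 7) - 4(s - 1) = -4(s - 1)(s + 7).
Expand and collect terms: -4s² - 17s + 45 = 0.
By the quadratic formula, s = (17 ± √1009) / -8, so s ≈ -6.0956 or s ≈ 1.8456.
Neither value makes a denominator zero (s ≠ 1, s ≠ -7), so both are valid.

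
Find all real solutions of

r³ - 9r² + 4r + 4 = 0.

r = -0.4721 or r = 1 or r = 8.4721

Possible rational roots are divisors of 4. Testing r = 1 gives 0, so (r - 1) is a factor.
Divide: r³ - 9r² + 4r + 4 = (r - 1)(r² - 8r - 4).
Apply the quadratic formula to r² - 8r - 4 = 0: r = (8 ± √80)/2, i.e. r ≈ 8.4721 or r ≈ -0.4721.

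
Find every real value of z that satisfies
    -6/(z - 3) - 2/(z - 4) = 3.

Multiply both sides by (z - 3)(z - 4):
-6(z - 4) - 2(z - 3) = 3(z - 3)(z - 4).
Expand and collect terms: 3z² - 13z + 6 = 0.
By the quadratic formula, z = (13 ± √97) / 6, so z ≈ 3.8081 or z ≈ 0.5252.
Neither value makes a denominator zero (z ≠ 3, z ≠ 4), so both are valid.

z = 0.5252 or z = 3.8081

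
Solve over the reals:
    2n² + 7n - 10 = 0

Discriminant: (7)² − 4·2·(-10) = 129.
Quadratic formula: n = (-7 ± √129) / 4.
So n = -7/4 + √(129)/4 ≈ 1.0895 or n = -√(129)/4 - 7/4 ≈ -4.5895.

n = -4.5895 or n = 1.0895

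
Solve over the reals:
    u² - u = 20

u = -4 or u = 5

Bring every term to one side: u² - u - 20 = 0.
Factor: (u + 4)(u - 5) = 0.
So u = -4 or u = 5.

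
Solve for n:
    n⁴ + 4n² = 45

n = -2.2361 or n = 2.2361

Let u = n². The equation becomes u² + 4u - 45 = 0.
Factor: (u + 9)(u - 5) = 0, so u = -9 or u = 5.
n² = -9 < 0 has no real solution.
n² = 5 gives n = ±√(5) ≈ ±2.2361.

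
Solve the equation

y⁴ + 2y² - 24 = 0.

y = -2 or y = 2

Let u = y². The equation becomes u² + 2u - 24 = 0.
Factor: (u - 4)(u + 6) = 0, so u = 4 or u = -6.
y² = 4 gives y = ±2.
y² = -6 < 0 has no real solution.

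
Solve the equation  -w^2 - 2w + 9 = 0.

w = -4.1623 or w = 2.1623

Discriminant: (-2)^2 - 4*(-1)*9 = 40.
Quadratic formula: w = (2 +/- sqrt(40)) / (-2).
So w = -sqrt(10) - 1 ~= -4.1623 or w = -1 + sqrt(10) ~= 2.1623.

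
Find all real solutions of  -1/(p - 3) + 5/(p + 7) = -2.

Multiply both sides by (p - 3)(p + 7):
-(p + 7) + 5(p - 3) = -2(p - 3)(p + 7).
Expand and collect terms: -2p^2 - 12p + 64 = 0.
By the quadratic formula, p = (12 +/- sqrt(656)) / -4, so p ~= -9.4031 or p ~= 3.4031.
Neither value makes a denominator zero (p != 3, p != -7), so both are valid.

p = -9.4031 or p = 3.4031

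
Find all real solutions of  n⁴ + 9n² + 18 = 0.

Let u = n². The equation becomes u² + 9u + 18 = 0.
Factor: (u + 3)(u + 6) = 0, so u = -3 or u = -6.
n² = -3 < 0 has no real solution.
n² = -6 < 0 has no real solution.

No real solutions.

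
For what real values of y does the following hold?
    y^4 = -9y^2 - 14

No real solutions.

Let u = y^2. The equation becomes u^2 + 9u + 14 = 0.
Factor: (u + 7)(u + 2) = 0, so u = -7 or u = -2.
y^2 = -7 < 0 has no real solution.
y^2 = -2 < 0 has no real solution.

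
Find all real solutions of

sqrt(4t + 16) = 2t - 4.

Square both sides: 4t + 16 = (2t - 4)^2.
Expand and rearrange: 4t^2 - 20t = 0.
Solving gives t = 5 or t = 0.
Check each candidate in the original equation:
  t = 5: sqrt(36) = 6, while 2t - 4 = 6 — valid.
  t = 0: sqrt(16) = 4, while 2t - 4 = -4 — extraneous.

t = 5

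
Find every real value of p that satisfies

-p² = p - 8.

Rearrange to standard form: -p² - p + 8 = 0.
Discriminant: (-1)² − 4·(-1)·8 = 33.
Quadratic formula: p = (1 ± √33) / (-2).
So p = -√(33)/2 - 1/2 ≈ -3.3723 or p = -1/2 + √(33)/2 ≈ 2.3723.

p = -3.3723 or p = 2.3723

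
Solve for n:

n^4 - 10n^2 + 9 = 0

n = -3 or n = -1 or n = 1 or n = 3

Let u = n^2. The equation becomes u^2 - 10u + 9 = 0.
Factor: (u - 9)(u - 1) = 0, so u = 9 or u = 1.
n^2 = 9 gives n = +/-3.
n^2 = 1 gives n = +/-1.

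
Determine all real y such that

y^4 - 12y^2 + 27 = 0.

Let u = y^2. The equation becomes u^2 - 12u + 27 = 0.
Factor: (u - 9)(u - 3) = 0, so u = 9 or u = 3.
y^2 = 9 gives y = +/-3.
y^2 = 3 gives y = +/-sqrt(3) ~= +/-1.7321.

y = -3 or y = -1.7321 or y = 1.7321 or y = 3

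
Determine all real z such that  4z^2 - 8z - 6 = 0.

z = -0.5811 or z = 2.5811

Discriminant: (-8)^2 - 4*4*(-6) = 160.
Quadratic formula: z = (8 +/- sqrt(160)) / 8.
So z = 1 + sqrt(10)/2 ~= 2.5811 or z = 1 - sqrt(10)/2 ~= -0.5811.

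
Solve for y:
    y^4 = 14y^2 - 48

y = -2.8284 or y = -2.4495 or y = 2.4495 or y = 2.8284

Let u = y^2. The equation becomes u^2 - 14u + 48 = 0.
Factor: (u - 8)(u - 6) = 0, so u = 8 or u = 6.
y^2 = 8 gives y = +/-2*sqrt(2) ~= +/-2.8284.
y^2 = 6 gives y = +/-sqrt(6) ~= +/-2.4495.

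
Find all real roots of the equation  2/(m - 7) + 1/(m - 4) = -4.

m = 3.7053 or m = 6.5447

Multiply both sides by (m - 7)(m - 4):
2(m - 4) + (m - 7) = -4(m - 7)(m - 4).
Expand and collect terms: -4m² + 41m - 97 = 0.
By the quadratic formula, m = (-41 ± √129) / -8, so m ≈ 3.7053 or m ≈ 6.5447.
Neither value makes a denominator zero (m ≠ 7, m ≠ 4), so both are valid.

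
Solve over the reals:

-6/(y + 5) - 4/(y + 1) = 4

y = -6.8117 or y = -1.6883

Multiply both sides by (y + 5)(y + 1):
-6(y + 1) - 4(y + 5) = 4(y + 5)(y + 1).
Expand and collect terms: 4y^2 + 34y + 46 = 0.
By the quadratic formula, y = (-34 +/- sqrt(420)) / 8, so y ~= -1.6883 or y ~= -6.8117.
Neither value makes a denominator zero (y != -5, y != -1), so both are valid.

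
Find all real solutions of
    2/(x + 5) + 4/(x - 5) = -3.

Multiply both sides by (x + 5)(x - 5):
2(x - 5) + 4(x + 5) = -3(x + 5)(x - 5).
Expand and collect terms: -3x² - 6x + 65 = 0.
By the quadratic formula, x = (6 ± √816) / -6, so x ≈ -5.761 or x ≈ 3.761.
Neither value makes a denominator zero (x ≠ -5, x ≠ 5), so both are valid.

x = -5.761 or x = 3.761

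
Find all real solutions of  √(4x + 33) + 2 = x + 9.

x = -2

Isolate the radical: √(4x + 33) = x + 7.
Square both sides: 4x + 33 = (x + 7)².
Expand and rearrange: x² + 10x + 16 = 0.
Solving gives x = -2 or x = -8.
Check each candidate in the original equation:
  x = -2: √(25) = 5, while x + 7 = 5 — valid.
  x = -8: √(1) = 1, while x + 7 = -1 — extraneous.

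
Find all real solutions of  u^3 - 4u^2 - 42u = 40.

u = -4 or u = -1.099 or u = 9.099

Rearrange: u^3 - 4u^2 - 42u - 40 = 0.
Possible rational roots are divisors of -40. Testing u = -4 gives 0, so (u + 4) is a factor.
Divide: u^3 - 4u^2 - 42u - 40 = (u + 4)(u^2 - 8u - 10).
Apply the quadratic formula to u^2 - 8u - 10 = 0: u = (8 +/- sqrt(104))/2, i.e. u ~= 9.099 or u ~= -1.099.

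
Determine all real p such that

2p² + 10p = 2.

p = -5.1926 or p = 0.1926

Rearrange to standard form: 2p² + 10p - 2 = 0.
Discriminant: (10)² − 4·2·(-2) = 116.
Quadratic formula: p = (-10 ± √116) / 4.
So p = -5/2 + √(29)/2 ≈ 0.1926 or p = -√(29)/2 - 5/2 ≈ -5.1926.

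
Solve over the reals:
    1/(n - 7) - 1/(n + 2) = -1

Multiply both sides by (n - 7)(n + 2):
(n + 2) - (n - 7) = -(n - 7)(n + 2).
Expand and collect terms: -n² + 5n + 5 = 0.
By the quadratic formula, n = (-5 ± √45) / -2, so n ≈ -0.8541 or n ≈ 5.8541.
Neither value makes a denominator zero (n ≠ 7, n ≠ -2), so both are valid.

n = -0.8541 or n = 5.8541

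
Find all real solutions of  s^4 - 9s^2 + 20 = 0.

s = -2.2361 or s = -2 or s = 2 or s = 2.2361

Let u = s^2. The equation becomes u^2 - 9u + 20 = 0.
Factor: (u - 4)(u - 5) = 0, so u = 4 or u = 5.
s^2 = 4 gives s = +/-2.
s^2 = 5 gives s = +/-sqrt(5) ~= +/-2.2361.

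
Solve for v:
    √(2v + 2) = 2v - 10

Square both sides: 2v + 2 = (2v - 10)².
Expand and rearrange: 4v² - 42v + 98 = 0.
Solving gives v = 7 or v = 3.5.
Check each candidate in the original equation:
  v = 7: √(16) = 4, while 2v - 10 = 4 — valid.
  v = 3.5: √(9) = 3, while 2v - 10 = -3 — extraneous.

v = 7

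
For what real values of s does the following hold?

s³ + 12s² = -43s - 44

Rearrange: s³ + 12s² + 43s + 44 = 0.
Possible rational roots are divisors of 44. Testing s = -4 gives 0, so (s + 4) is a factor.
Divide: s³ + 12s² + 43s + 44 = (s + 4)(s² + 8s + 11).
Apply the quadratic formula to s² + 8s + 11 = 0: s = (-8 ± √20)/2, i.e. s ≈ -1.7639 or s ≈ -6.2361.

s = -6.2361 or s = -4 or s = -1.7639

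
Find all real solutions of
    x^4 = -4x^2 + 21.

x = -1.7321 or x = 1.7321

Let u = x^2. The equation becomes u^2 + 4u - 21 = 0.
Factor: (u - 3)(u + 7) = 0, so u = 3 or u = -7.
x^2 = 3 gives x = +/-sqrt(3) ~= +/-1.7321.
x^2 = -7 < 0 has no real solution.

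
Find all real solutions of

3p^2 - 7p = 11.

Rearrange to standard form: 3p^2 - 7p - 11 = 0.
Discriminant: (-7)^2 - 4*3*(-11) = 181.
Quadratic formula: p = (7 +/- sqrt(181)) / 6.
So p = 7/6 + sqrt(181)/6 ~= 3.4089 or p = 7/6 - sqrt(181)/6 ~= -1.0756.

p = -1.0756 or p = 3.4089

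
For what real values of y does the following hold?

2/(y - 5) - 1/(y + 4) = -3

y = -3.6388 or y = 4.3055

Multiply both sides by (y - 5)(y + 4):
2(y + 4) - (y - 5) = -3(y - 5)(y + 4).
Expand and collect terms: -3y² + 2y + 47 = 0.
By the quadratic formula, y = (-2 ± √568) / -6, so y ≈ -3.6388 or y ≈ 4.3055.
Neither value makes a denominator zero (y ≠ 5, y ≠ -4), so both are valid.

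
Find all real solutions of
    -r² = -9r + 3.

Rearrange to standard form: -r² + 9r - 3 = 0.
Discriminant: (9)² − 4·(-1)·(-3) = 69.
Quadratic formula: r = (-9 ± √69) / (-2).
So r = 9/2 - √(69)/2 ≈ 0.3467 or r = √(69)/2 + 9/2 ≈ 8.6533.

r = 0.3467 or r = 8.6533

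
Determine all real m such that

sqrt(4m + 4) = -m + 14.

m = 8

Square both sides: 4m + 4 = (-m + 14)^2.
Expand and rearrange: m^2 - 32m + 192 = 0.
Solving gives m = 24 or m = 8.
Check each candidate in the original equation:
  m = 24: sqrt(100) = 10, while -m + 14 = -10 — extraneous.
  m = 8: sqrt(36) = 6, while -m + 14 = 6 — valid.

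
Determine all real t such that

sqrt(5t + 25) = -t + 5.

t = 0

Square both sides: 5t + 25 = (-t + 5)^2.
Expand and rearrange: t^2 - 15t = 0.
Solving gives t = 15 or t = 0.
Check each candidate in the original equation:
  t = 15: sqrt(100) = 10, while -t + 5 = -10 — extraneous.
  t = 0: sqrt(25) = 5, while -t + 5 = 5 — valid.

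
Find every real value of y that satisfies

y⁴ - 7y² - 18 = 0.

Let u = y². The equation becomes u² - 7u - 18 = 0.
Factor: (u - 9)(u + 2) = 0, so u = 9 or u = -2.
y² = 9 gives y = ±3.
y² = -2 < 0 has no real solution.

y = -3 or y = 3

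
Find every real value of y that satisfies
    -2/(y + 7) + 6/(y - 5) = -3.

Multiply both sides by (y + 7)(y - 5):
-2(y - 5) + 6(y + 7) = -3(y + 7)(y - 5).
Expand and collect terms: -3y^2 - 10y + 53 = 0.
By the quadratic formula, y = (10 +/- sqrt(736)) / -6, so y ~= -6.1882 or y ~= 2.8549.
Neither value makes a denominator zero (y != -7, y != 5), so both are valid.

y = -6.1882 or y = 2.8549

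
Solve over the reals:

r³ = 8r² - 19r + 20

Rearrange: r³ - 8r² + 19r - 20 = 0.
Possible rational roots are divisors of -20. Testing r = 5 gives 0, so (r - 5) is a factor.
Divide: r³ - 8r² + 19r - 20 = (r - 5)(r² - 3r + 4).
The quadratic r² - 3r + 4 has discriminant -7 < 0, so no further real roots.

r = 5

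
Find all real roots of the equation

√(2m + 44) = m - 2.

m = 10

Square both sides: 2m + 44 = (m - 2)².
Expand and rearrange: m² - 6m - 40 = 0.
Solving gives m = 10 or m = -4.
Check each candidate in the original equation:
  m = 10: √(64) = 8, while m - 2 = 8 — valid.
  m = -4: √(36) = 6, while m - 2 = -6 — extraneous.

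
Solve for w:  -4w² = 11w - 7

Rearrange to standard form: -4w² - 11w + 7 = 0.
Discriminant: (-11)² − 4·(-4)·7 = 233.
Quadratic formula: w = (11 ± √233) / (-8).
So w = -√(233)/8 - 11/8 ≈ -3.283 or w = -11/8 + √(233)/8 ≈ 0.533.

w = -3.283 or w = 0.533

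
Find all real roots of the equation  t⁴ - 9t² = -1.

Let u = t². The equation becomes u² - 9u + 1 = 0.
By the quadratic formula, u = √(77)/2 + 9/2 or u = 9/2 - √(77)/2.
t² = √(77)/2 + 9/2 gives t = ±√(√(77)/2 + 9/2) ≈ ±2.9812.
t² = 9/2 - √(77)/2 gives t = ±√(9/2 - √(77)/2) ≈ ±0.3354.

t = -2.9812 or t = -0.3354 or t = 0.3354 or t = 2.9812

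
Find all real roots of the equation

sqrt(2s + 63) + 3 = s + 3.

s = 9

Isolate the radical: sqrt(2s + 63) = s.
Square both sides: 2s + 63 = (s)^2.
Expand and rearrange: s^2 - 2s - 63 = 0.
Solving gives s = 9 or s = -7.
Check each candidate in the original equation:
  s = 9: sqrt(81) = 9, while s = 9 — valid.
  s = -7: sqrt(49) = 7, while s = -7 — extraneous.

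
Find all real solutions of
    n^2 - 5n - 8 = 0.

n = -1.2749 or n = 6.2749

Discriminant: (-5)^2 - 4*1*(-8) = 57.
Quadratic formula: n = (5 +/- sqrt(57)) / 2.
So n = 5/2 + sqrt(57)/2 ~= 6.2749 or n = 5/2 - sqrt(57)/2 ~= -1.2749.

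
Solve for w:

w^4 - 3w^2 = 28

Let u = w^2. The equation becomes u^2 - 3u - 28 = 0.
Factor: (u - 7)(u + 4) = 0, so u = 7 or u = -4.
w^2 = 7 gives w = +/-sqrt(7) ~= +/-2.6458.
w^2 = -4 < 0 has no real solution.

w = -2.6458 or w = 2.6458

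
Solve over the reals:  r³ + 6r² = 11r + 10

r = -7.3166 or r = -0.6834 or r = 2

Rearrange: r³ + 6r² - 11r - 10 = 0.
Possible rational roots are divisors of -10. Testing r = 2 gives 0, so (r - 2) is a factor.
Divide: r³ + 6r² - 11r - 10 = (r - 2)(r² + 8r + 5).
Apply the quadratic formula to r² + 8r + 5 = 0: r = (-8 ± √44)/2, i.e. r ≈ -0.6834 or r ≈ -7.3166.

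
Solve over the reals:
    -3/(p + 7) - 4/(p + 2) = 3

p = -8.2701 or p = -3.0633

Multiply both sides by (p + 7)(p + 2):
-3(p + 2) - 4(p + 7) = 3(p + 7)(p + 2).
Expand and collect terms: 3p² + 34p + 76 = 0.
By the quadratic formula, p = (-34 ± √244) / 6, so p ≈ -3.0633 or p ≈ -8.2701.
Neither value makes a denominator zero (p ≠ -7, p ≠ -2), so both are valid.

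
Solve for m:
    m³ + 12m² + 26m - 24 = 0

m = -8.6904 or m = -4 or m = 0.6904

Possible rational roots are divisors of -24. Testing m = -4 gives 0, so (m + 4) is a factor.
Divide: m³ + 12m² + 26m - 24 = (m + 4)(m² + 8m - 6).
Apply the quadratic formula to m² + 8m - 6 = 0: m = (-8 ± √88)/2, i.e. m ≈ 0.6904 or m ≈ -8.6904.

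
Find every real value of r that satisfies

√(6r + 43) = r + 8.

Square both sides: 6r + 43 = (r + 8)².
Expand and rearrange: r² + 10r + 21 = 0.
Solving gives r = -3 or r = -7.
Check each candidate in the original equation:
  r = -3: √(25) = 5, while r + 8 = 5 — valid.
  r = -7: √(1) = 1, while r + 8 = 1 — valid.

r = -7 or r = -3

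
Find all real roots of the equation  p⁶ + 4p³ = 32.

Let u = p³. The equation becomes u² + 4u - 32 = 0.
Factor: (u + 8)(u - 4) = 0, so u = -8 or u = 4.
p³ = -8 gives p = -2.
p³ = 4 gives p = ∛(4) ≈ 1.5874.

p = -2 or p = 1.5874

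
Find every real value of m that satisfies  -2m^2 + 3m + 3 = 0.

Discriminant: (3)^2 - 4*(-2)*3 = 33.
Quadratic formula: m = (-3 +/- sqrt(33)) / (-4).
So m = 3/4 - sqrt(33)/4 ~= -0.6861 or m = 3/4 + sqrt(33)/4 ~= 2.1861.

m = -0.6861 or m = 2.1861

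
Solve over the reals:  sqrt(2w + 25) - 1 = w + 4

Isolate the radical: sqrt(2w + 25) = w + 5.
Square both sides: 2w + 25 = (w + 5)^2.
Expand and rearrange: w^2 + 8w = 0.
Solving gives w = 0 or w = -8.
Check each candidate in the original equation:
  w = 0: sqrt(25) = 5, while w + 5 = 5 — valid.
  w = -8: sqrt(9) = 3, while w + 5 = -3 — extraneous.

w = 0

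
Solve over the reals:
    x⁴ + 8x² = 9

x = -1 or x = 1

Let u = x². The equation becomes u² + 8u - 9 = 0.
Factor: (u - 1)(u + 9) = 0, so u = 1 or u = -9.
x² = 1 gives x = ±1.
x² = -9 < 0 has no real solution.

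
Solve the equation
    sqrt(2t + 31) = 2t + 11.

Square both sides: 2t + 31 = (2t + 11)^2.
Expand and rearrange: 4t^2 + 42t + 90 = 0.
Solving gives t = -3 or t = -7.5.
Check each candidate in the original equation:
  t = -3: sqrt(25) = 5, while 2t + 11 = 5 — valid.
  t = -7.5: sqrt(16) = 4, while 2t + 11 = -4 — extraneous.

t = -3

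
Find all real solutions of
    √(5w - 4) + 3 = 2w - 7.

w = 8

Isolate the radical: √(5w - 4) = 2w - 10.
Square both sides: 5w - 4 = (2w - 10)².
Expand and rearrange: 4w² - 45w + 104 = 0.
Solving gives w = 8 or w = 3.25.
Check each candidate in the original equation:
  w = 8: √(36) = 6, while 2w - 10 = 6 — valid.
  w = 3.25: √(12.25) = 3.5, while 2w - 10 = -3.5 — extraneous.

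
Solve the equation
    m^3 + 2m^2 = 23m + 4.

m = -5.8284 or m = -0.1716 or m = 4

Rearrange: m^3 + 2m^2 - 23m - 4 = 0.
Possible rational roots are divisors of -4. Testing m = 4 gives 0, so (m - 4) is a factor.
Divide: m^3 + 2m^2 - 23m - 4 = (m - 4)(m^2 + 6m + 1).
Apply the quadratic formula to m^2 + 6m + 1 = 0: m = (-6 +/- sqrt(32))/2, i.e. m ~= -0.1716 or m ~= -5.8284.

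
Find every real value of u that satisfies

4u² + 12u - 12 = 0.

u = -3.7913 or u = 0.7913

Discriminant: (12)² − 4·4·(-12) = 336.
Quadratic formula: u = (-12 ± √336) / 8.
So u = -3/2 + √(21)/2 ≈ 0.7913 or u = -√(21)/2 - 3/2 ≈ -3.7913.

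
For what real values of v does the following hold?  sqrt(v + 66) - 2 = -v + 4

Isolate the radical: sqrt(v + 66) = -v + 6.
Square both sides: v + 66 = (-v + 6)^2.
Expand and rearrange: v^2 - 13v - 30 = 0.
Solving gives v = 15 or v = -2.
Check each candidate in the original equation:
  v = 15: sqrt(81) = 9, while -v + 6 = -9 — extraneous.
  v = -2: sqrt(64) = 8, while -v + 6 = 8 — valid.

v = -2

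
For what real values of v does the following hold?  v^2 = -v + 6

v = -3 or v = 2

Bring every term to one side: v^2 + v - 6 = 0.
Factor: (v + 3)(v - 2) = 0.
So v = -3 or v = 2.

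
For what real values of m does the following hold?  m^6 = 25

m = -1.71 or m = 1.71

Let u = m^3. The equation becomes u^2 - 25 = 0.
Factor: (u + 5)(u - 5) = 0, so u = -5 or u = 5.
m^3 = -5 gives m = -(5)^(1/3) ~= -1.71.
m^3 = 5 gives m = (5)^(1/3) ~= 1.71.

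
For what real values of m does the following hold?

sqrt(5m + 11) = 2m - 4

Square both sides: 5m + 11 = (2m - 4)^2.
Expand and rearrange: 4m^2 - 21m + 5 = 0.
Solving gives m = 5 or m = 0.25.
Check each candidate in the original equation:
  m = 5: sqrt(36) = 6, while 2m - 4 = 6 — valid.
  m = 0.25: sqrt(12.25) = 3.5, while 2m - 4 = -3.5 — extraneous.

m = 5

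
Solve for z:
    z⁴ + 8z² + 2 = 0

No real solutions.

Let u = z². The equation becomes u² + 8u + 2 = 0.
By the quadratic formula, u = -4 + √(14) or u = -4 - √(14).
z² = -4 + √(14) < 0 has no real solution.
z² = -4 - √(14) < 0 has no real solution.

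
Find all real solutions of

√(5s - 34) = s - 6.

s = 7 or s = 10

Square both sides: 5s - 34 = (s - 6)².
Expand and rearrange: s² - 17s + 70 = 0.
Solving gives s = 10 or s = 7.
Check each candidate in the original equation:
  s = 10: √(16) = 4, while s - 6 = 4 — valid.
  s = 7: √(1) = 1, while s - 6 = 1 — valid.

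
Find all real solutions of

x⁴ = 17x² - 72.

x = -3 or x = -2.8284 or x = 2.8284 or x = 3

Let u = x². The equation becomes u² - 17u + 72 = 0.
Factor: (u - 9)(u - 8) = 0, so u = 9 or u = 8.
x² = 9 gives x = ±3.
x² = 8 gives x = ±2·√(2) ≈ ±2.8284.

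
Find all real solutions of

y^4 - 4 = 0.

Let u = y^2. The equation becomes u^2 - 4 = 0.
Factor: (u + 2)(u - 2) = 0, so u = -2 or u = 2.
y^2 = -2 < 0 has no real solution.
y^2 = 2 gives y = +/-sqrt(2) ~= +/-1.4142.

y = -1.4142 or y = 1.4142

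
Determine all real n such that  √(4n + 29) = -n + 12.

Square both sides: 4n + 29 = (-n + 12)².
Expand and rearrange: n² - 28n + 115 = 0.
Solving gives n = 23 or n = 5.
Check each candidate in the original equation:
  n = 23: √(121) = 11, while -n + 12 = -11 — extraneous.
  n = 5: √(49) = 7, while -n + 12 = 7 — valid.

n = 5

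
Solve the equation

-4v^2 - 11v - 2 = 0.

v = -2.5542 or v = -0.1958

Discriminant: (-11)^2 - 4*(-4)*(-2) = 89.
Quadratic formula: v = (11 +/- sqrt(89)) / (-8).
So v = -11/8 - sqrt(89)/8 ~= -2.5542 or v = -11/8 + sqrt(89)/8 ~= -0.1958.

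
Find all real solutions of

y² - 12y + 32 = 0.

y = 4 or y = 8

Factor: (y - 8)(y - 4) = 0.
So y = 8 or y = 4.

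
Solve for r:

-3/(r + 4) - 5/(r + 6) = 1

r = -13.3589 or r = -4.6411

Multiply both sides by (r + 4)(r + 6):
-3(r + 6) - 5(r + 4) = (r + 4)(r + 6).
Expand and collect terms: r² + 18r + 62 = 0.
By the quadratic formula, r = (-18 ± √76) / 2, so r ≈ -4.6411 or r ≈ -13.3589.
Neither value makes a denominator zero (r ≠ -4, r ≠ -6), so both are valid.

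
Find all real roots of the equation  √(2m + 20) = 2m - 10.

Square both sides: 2m + 20 = (2m - 10)².
Expand and rearrange: 4m² - 42m + 80 = 0.
Solving gives m = 8 or m = 2.5.
Check each candidate in the original equation:
  m = 8: √(36) = 6, while 2m - 10 = 6 — valid.
  m = 2.5: √(25) = 5, while 2m - 10 = -5 — extraneous.

m = 8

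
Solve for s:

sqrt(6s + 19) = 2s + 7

s = -3 or s = -2.5

Square both sides: 6s + 19 = (2s + 7)^2.
Expand and rearrange: 4s^2 + 22s + 30 = 0.
Solving gives s = -2.5 or s = -3.
Check each candidate in the original equation:
  s = -2.5: sqrt(4) = 2, while 2s + 7 = 2 — valid.
  s = -3: sqrt(1) = 1, while 2s + 7 = 1 — valid.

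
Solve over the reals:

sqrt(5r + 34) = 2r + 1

Square both sides: 5r + 34 = (2r + 1)^2.
Expand and rearrange: 4r^2 - r - 33 = 0.
Solving gives r = 3 or r = -2.75.
Check each candidate in the original equation:
  r = 3: sqrt(49) = 7, while 2r + 1 = 7 — valid.
  r = -2.75: sqrt(20.25) = 4.5, while 2r + 1 = -4.5 — extraneous.

r = 3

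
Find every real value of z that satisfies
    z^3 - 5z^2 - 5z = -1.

Rearrange: z^3 - 5z^2 - 5z + 1 = 0.
Possible rational roots are divisors of 1. Testing z = -1 gives 0, so (z + 1) is a factor.
Divide: z^3 - 5z^2 - 5z + 1 = (z + 1)(z^2 - 6z + 1).
Apply the quadratic formula to z^2 - 6z + 1 = 0: z = (6 +/- sqrt(32))/2, i.e. z ~= 5.8284 or z ~= 0.1716.

z = -1 or z = 0.1716 or z = 5.8284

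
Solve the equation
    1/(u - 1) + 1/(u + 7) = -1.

u = -8.1231 or u = 0.1231

Multiply both sides by (u - 1)(u + 7):
(u + 7) + (u - 1) = -(u - 1)(u + 7).
Expand and collect terms: -u² - 8u + 1 = 0.
By the quadratic formula, u = (8 ± √68) / -2, so u ≈ -8.1231 or u ≈ 0.1231.
Neither value makes a denominator zero (u ≠ 1, u ≠ -7), so both are valid.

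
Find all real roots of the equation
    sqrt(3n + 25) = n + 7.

n = -3

Square both sides: 3n + 25 = (n + 7)^2.
Expand and rearrange: n^2 + 11n + 24 = 0.
Solving gives n = -3 or n = -8.
Check each candidate in the original equation:
  n = -3: sqrt(16) = 4, while n + 7 = 4 — valid.
  n = -8: sqrt(1) = 1, while n + 7 = -1 — extraneous.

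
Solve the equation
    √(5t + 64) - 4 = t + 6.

Isolate the radical: √(5t + 64) = t + 10.
Square both sides: 5t + 64 = (t + 10)².
Expand and rearrange: t² + 15t + 36 = 0.
Solving gives t = -3 or t = -12.
Check each candidate in the original equation:
  t = -3: √(49) = 7, while t + 10 = 7 — valid.
  t = -12: √(4) = 2, while t + 10 = -2 — extraneous.

t = -3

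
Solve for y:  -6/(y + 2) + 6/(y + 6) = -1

Multiply both sides by (y + 2)(y + 6):
-6(y + 6) + 6(y + 2) = -(y + 2)(y + 6).
Expand and collect terms: -y^2 - 8y + 12 = 0.
By the quadratic formula, y = (8 +/- sqrt(112)) / -2, so y ~= -9.2915 or y ~= 1.2915.
Neither value makes a denominator zero (y != -2, y != -6), so both are valid.

y = -9.2915 or y = 1.2915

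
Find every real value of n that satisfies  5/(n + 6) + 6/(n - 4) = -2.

n = -9.2329 or n = 1.7329

Multiply both sides by (n + 6)(n - 4):
5(n - 4) + 6(n + 6) = -2(n + 6)(n - 4).
Expand and collect terms: -2n^2 - 15n + 32 = 0.
By the quadratic formula, n = (15 +/- sqrt(481)) / -4, so n ~= -9.2329 or n ~= 1.7329.
Neither value makes a denominator zero (n != -6, n != 4), so both are valid.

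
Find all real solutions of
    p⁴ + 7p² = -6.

Let u = p². The equation becomes u² + 7u + 6 = 0.
Factor: (u + 6)(u + 1) = 0, so u = -6 or u = -1.
p² = -6 < 0 has no real solution.
p² = -1 < 0 has no real solution.

No real solutions.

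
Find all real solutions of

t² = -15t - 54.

t = -9 or t = -6

Bring every term to one side: t² + 15t + 54 = 0.
Factor: (t + 9)(t + 6) = 0.
So t = -9 or t = -6.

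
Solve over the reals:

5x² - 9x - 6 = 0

Discriminant: (-9)² − 4·5·(-6) = 201.
Quadratic formula: x = (9 ± √201) / 10.
So x = 9/10 + √(201)/10 ≈ 2.3177 or x = 9/10 - √(201)/10 ≈ -0.5177.

x = -0.5177 or x = 2.3177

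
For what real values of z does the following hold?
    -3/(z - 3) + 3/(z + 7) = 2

z = -5.1623 or z = 1.1623

Multiply both sides by (z - 3)(z + 7):
-3(z + 7) + 3(z - 3) = 2(z - 3)(z + 7).
Expand and collect terms: 2z^2 + 8z - 12 = 0.
By the quadratic formula, z = (-8 +/- sqrt(160)) / 4, so z ~= 1.1623 or z ~= -5.1623.
Neither value makes a denominator zero (z != 3, z != -7), so both are valid.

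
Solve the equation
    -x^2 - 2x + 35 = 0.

x = -7 or x = 5

Factor: -1(x + 7)(x - 5) = 0.
So x = -7 or x = 5.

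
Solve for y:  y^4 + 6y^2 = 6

Let u = y^2. The equation becomes u^2 + 6u - 6 = 0.
By the quadratic formula, u = -3 + sqrt(15) or u = -sqrt(15) - 3.
y^2 = -3 + sqrt(15) gives y = +/-sqrt(-3 + sqrt(15)) ~= +/-0.9343.
y^2 = -sqrt(15) - 3 < 0 has no real solution.

y = -0.9343 or y = 0.9343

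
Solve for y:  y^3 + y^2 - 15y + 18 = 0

Possible rational roots are divisors of 18. Testing y = 2 gives 0, so (y - 2) is a factor.
Divide: y^3 + y^2 - 15y + 18 = (y - 2)(y^2 + 3y - 9).
Apply the quadratic formula to y^2 + 3y - 9 = 0: y = (-3 +/- sqrt(45))/2, i.e. y ~= 1.8541 or y ~= -4.8541.

y = -4.8541 or y = 1.8541 or y = 2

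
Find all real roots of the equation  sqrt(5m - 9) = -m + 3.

m = 2

Square both sides: 5m - 9 = (-m + 3)^2.
Expand and rearrange: m^2 - 11m + 18 = 0.
Solving gives m = 9 or m = 2.
Check each candidate in the original equation:
  m = 9: sqrt(36) = 6, while -m + 3 = -6 — extraneous.
  m = 2: sqrt(1) = 1, while -m + 3 = 1 — valid.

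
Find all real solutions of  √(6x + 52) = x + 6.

x = 2

Square both sides: 6x + 52 = (x + 6)².
Expand and rearrange: x² + 6x - 16 = 0.
Solving gives x = 2 or x = -8.
Check each candidate in the original equation:
  x = 2: √(64) = 8, while x + 6 = 8 — valid.
  x = -8: √(4) = 2, while x + 6 = -2 — extraneous.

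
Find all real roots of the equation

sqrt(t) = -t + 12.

Square both sides: t = (-t + 12)^2.
Expand and rearrange: t^2 - 25t + 144 = 0.
Solving gives t = 16 or t = 9.
Check each candidate in the original equation:
  t = 16: sqrt(16) = 4, while -t + 12 = -4 — extraneous.
  t = 9: sqrt(9) = 3, while -t + 12 = 3 — valid.

t = 9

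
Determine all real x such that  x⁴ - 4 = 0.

Let u = x². The equation becomes u² - 4 = 0.
Factor: (u - 2)(u + 2) = 0, so u = 2 or u = -2.
x² = 2 gives x = ±√(2) ≈ ±1.4142.
x² = -2 < 0 has no real solution.

x = -1.4142 or x = 1.4142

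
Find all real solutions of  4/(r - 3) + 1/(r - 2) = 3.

r = 2.1315 or r = 4.5352

Multiply both sides by (r - 3)(r - 2):
4(r - 2) + (r - 3) = 3(r - 3)(r - 2).
Expand and collect terms: 3r^2 - 20r + 29 = 0.
By the quadratic formula, r = (20 +/- sqrt(52)) / 6, so r ~= 4.5352 or r ~= 2.1315.
Neither value makes a denominator zero (r != 3, r != 2), so both are valid.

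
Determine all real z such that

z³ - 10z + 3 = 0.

z = -3.3028 or z = 0.3028 or z = 3

Possible rational roots are divisors of 3. Testing z = 3 gives 0, so (z - 3) is a factor.
Divide: z³ - 10z + 3 = (z - 3)(z² + 3z - 1).
Apply the quadratic formula to z² + 3z - 1 = 0: z = (-3 ± √13)/2, i.e. z ≈ 0.3028 or z ≈ -3.3028.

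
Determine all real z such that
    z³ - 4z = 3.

z = -1.3028 or z = -1 or z = 2.3028

Rearrange: z³ - 4z - 3 = 0.
Possible rational roots are divisors of -3. Testing z = -1 gives 0, so (z + 1) is a factor.
Divide: z³ - 4z - 3 = (z + 1)(z² - z - 3).
Apply the quadratic formula to z² - z - 3 = 0: z = (1 ± √13)/2, i.e. z ≈ 2.3028 or z ≈ -1.3028.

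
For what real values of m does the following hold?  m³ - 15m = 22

Rearrange: m³ - 15m - 22 = 0.
Possible rational roots are divisors of -22. Testing m = -2 gives 0, so (m + 2) is a factor.
Divide: m³ - 15m - 22 = (m + 2)(m² - 2m - 11).
Apply the quadratic formula to m² - 2m - 11 = 0: m = (2 ± √48)/2, i.e. m ≈ 4.4641 or m ≈ -2.4641.

m = -2.4641 or m = -2 or m = 4.4641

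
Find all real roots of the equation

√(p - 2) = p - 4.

Square both sides: p - 2 = (p - 4)².
Expand and rearrange: p² - 9p + 18 = 0.
Solving gives p = 6 or p = 3.
Check each candidate in the original equation:
  p = 6: √(4) = 2, while p - 4 = 2 — valid.
  p = 3: √(1) = 1, while p - 4 = -1 — extraneous.

p = 6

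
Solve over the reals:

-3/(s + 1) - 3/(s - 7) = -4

s = -0.3197 or s = 7.8197

Multiply both sides by (s + 1)(s - 7):
-3(s - 7) - 3(s + 1) = -4(s + 1)(s - 7).
Expand and collect terms: -4s^2 + 30s + 10 = 0.
By the quadratic formula, s = (-30 +/- sqrt(1060)) / -8, so s ~= -0.3197 or s ~= 7.8197.
Neither value makes a denominator zero (s != -1, s != 7), so both are valid.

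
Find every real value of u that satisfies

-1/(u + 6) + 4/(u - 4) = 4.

u = -6.2277 or u = 4.9777

Multiply both sides by (u + 6)(u - 4):
-(u - 4) + 4(u + 6) = 4(u + 6)(u - 4).
Expand and collect terms: 4u² + 5u - 124 = 0.
By the quadratic formula, u = (-5 ± √2009) / 8, so u ≈ 4.9777 or u ≈ -6.2277.
Neither value makes a denominator zero (u ≠ -6, u ≠ 4), so both are valid.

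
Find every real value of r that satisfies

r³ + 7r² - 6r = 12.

Rearrange: r³ + 7r² - 6r - 12 = 0.
Possible rational roots are divisors of -12. Testing r = -1 gives 0, so (r + 1) is a factor.
Divide: r³ + 7r² - 6r - 12 = (r + 1)(r² + 6r - 12).
Apply the quadratic formula to r² + 6r - 12 = 0: r = (-6 ± √84)/2, i.e. r ≈ 1.5826 or r ≈ -7.5826.

r = -7.5826 or r = -1 or r = 1.5826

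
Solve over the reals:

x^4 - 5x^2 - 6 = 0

Let u = x^2. The equation becomes u^2 - 5u - 6 = 0.
Factor: (u - 6)(u + 1) = 0, so u = 6 or u = -1.
x^2 = 6 gives x = +/-sqrt(6) ~= +/-2.4495.
x^2 = -1 < 0 has no real solution.

x = -2.4495 or x = 2.4495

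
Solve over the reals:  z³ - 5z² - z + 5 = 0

Possible rational roots are divisors of 5. Testing z = 5 gives 0, so (z - 5) is a factor.
Divide: z³ - 5z² - z + 5 = (z - 5)(z² - 1).
Factor the quadratic: z = 1 or z = -1.

z = -1 or z = 1 or z = 5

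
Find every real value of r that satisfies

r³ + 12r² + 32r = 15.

Rearrange: r³ + 12r² + 32r - 15 = 0.
Possible rational roots are divisors of -15. Testing r = -5 gives 0, so (r + 5) is a factor.
Divide: r³ + 12r² + 32r - 15 = (r + 5)(r² + 7r - 3).
Apply the quadratic formula to r² + 7r - 3 = 0: r = (-7 ± √61)/2, i.e. r ≈ 0.4051 or r ≈ -7.4051.

r = -7.4051 or r = -5 or r = 0.4051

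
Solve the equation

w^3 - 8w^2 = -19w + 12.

w = 1 or w = 3 or w = 4

Rearrange: w^3 - 8w^2 + 19w - 12 = 0.
Possible rational roots are divisors of -12. Testing w = 1 gives 0, so (w - 1) is a factor.
Divide: w^3 - 8w^2 + 19w - 12 = (w - 1)(w^2 - 7w + 12).
Factor the quadratic: w = 4 or w = 3.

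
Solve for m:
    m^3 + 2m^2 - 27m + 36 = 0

Possible rational roots are divisors of 36. Testing m = 3 gives 0, so (m - 3) is a factor.
Divide: m^3 + 2m^2 - 27m + 36 = (m - 3)(m^2 + 5m - 12).
Apply the quadratic formula to m^2 + 5m - 12 = 0: m = (-5 +/- sqrt(73))/2, i.e. m ~= 1.772 or m ~= -6.772.

m = -6.772 or m = 1.772 or m = 3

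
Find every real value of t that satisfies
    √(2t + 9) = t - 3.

Square both sides: 2t + 9 = (t - 3)².
Expand and rearrange: t² - 8t = 0.
Solving gives t = 8 or t = 0.
Check each candidate in the original equation:
  t = 8: √(25) = 5, while t - 3 = 5 — valid.
  t = 0: √(9) = 3, while t - 3 = -3 — extraneous.

t = 8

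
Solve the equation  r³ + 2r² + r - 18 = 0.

Possible rational roots are divisors of -18. Testing r = 2 gives 0, so (r - 2) is a factor.
Divide: r³ + 2r² + r - 18 = (r - 2)(r² + 4r + 9).
The quadratic r² + 4r + 9 has discriminant -20 < 0, so no further real roots.

r = 2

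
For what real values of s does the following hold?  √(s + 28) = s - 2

Square both sides: s + 28 = (s - 2)².
Expand and rearrange: s² - 5s - 24 = 0.
Solving gives s = 8 or s = -3.
Check each candidate in the original equation:
  s = 8: √(36) = 6, while s - 2 = 6 — valid.
  s = -3: √(25) = 5, while s - 2 = -5 — extraneous.

s = 8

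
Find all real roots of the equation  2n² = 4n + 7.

n = -1.1213 or n = 3.1213

Rearrange to standard form: 2n² - 4n - 7 = 0.
Discriminant: (-4)² − 4·2·(-7) = 72.
Quadratic formula: n = (4 ± √72) / 4.
So n = 1 + 3·√(2)/2 ≈ 3.1213 or n = 1 - 3·√(2)/2 ≈ -1.1213.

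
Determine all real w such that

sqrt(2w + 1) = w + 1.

Square both sides: 2w + 1 = (w + 1)^2.
Expand and rearrange: w^2 = 0.
This gives the repeated root w = 0.
Check in the original equation:
  w = 0: sqrt(1) = 1, while w + 1 = 1 — valid.

w = 0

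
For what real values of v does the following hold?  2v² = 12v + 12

Rearrange to standard form: 2v² - 12v - 12 = 0.
Discriminant: (-12)² − 4·2·(-12) = 240.
Quadratic formula: v = (12 ± √240) / 4.
So v = 3 + √(15) ≈ 6.873 or v = 3 - √(15) ≈ -0.873.

v = -0.873 or v = 6.873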